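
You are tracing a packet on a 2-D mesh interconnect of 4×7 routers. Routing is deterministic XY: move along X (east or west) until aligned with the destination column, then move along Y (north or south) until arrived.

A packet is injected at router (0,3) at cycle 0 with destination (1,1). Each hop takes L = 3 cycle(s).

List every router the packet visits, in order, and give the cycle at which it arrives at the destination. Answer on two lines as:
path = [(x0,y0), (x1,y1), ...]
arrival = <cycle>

hop 0: (0,3) @ cyc 0
hop 1: (1,3) @ cyc 3  [E]
hop 2: (1,2) @ cyc 6  [S]
hop 3: (1,1) @ cyc 9  [S]

path = [(0,3), (1,3), (1,2), (1,1)]
arrival = 9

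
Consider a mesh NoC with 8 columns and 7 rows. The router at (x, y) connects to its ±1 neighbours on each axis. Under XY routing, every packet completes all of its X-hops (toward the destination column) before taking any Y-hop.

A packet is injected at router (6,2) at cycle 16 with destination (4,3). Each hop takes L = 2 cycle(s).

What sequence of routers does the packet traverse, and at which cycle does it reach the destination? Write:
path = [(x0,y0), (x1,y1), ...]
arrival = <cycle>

path = [(6,2), (5,2), (4,2), (4,3)]
arrival = 22

t=16: at (6,2)
t=18: at (5,2) after W
t=20: at (4,2) after W
t=22: at (4,3) after N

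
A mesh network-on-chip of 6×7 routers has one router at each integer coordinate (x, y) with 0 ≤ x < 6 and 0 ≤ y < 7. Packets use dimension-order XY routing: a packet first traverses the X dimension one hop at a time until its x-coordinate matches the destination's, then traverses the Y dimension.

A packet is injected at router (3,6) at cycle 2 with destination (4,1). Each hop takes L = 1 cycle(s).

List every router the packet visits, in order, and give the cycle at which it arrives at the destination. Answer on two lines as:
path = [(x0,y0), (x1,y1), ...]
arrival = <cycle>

path = [(3,6), (4,6), (4,5), (4,4), (4,3), (4,2), (4,1)]
arrival = 8

hop 0: (3,6) @ cyc 2
hop 1: (4,6) @ cyc 3  [E]
hop 2: (4,5) @ cyc 4  [S]
hop 3: (4,4) @ cyc 5  [S]
hop 4: (4,3) @ cyc 6  [S]
hop 5: (4,2) @ cyc 7  [S]
hop 6: (4,1) @ cyc 8  [S]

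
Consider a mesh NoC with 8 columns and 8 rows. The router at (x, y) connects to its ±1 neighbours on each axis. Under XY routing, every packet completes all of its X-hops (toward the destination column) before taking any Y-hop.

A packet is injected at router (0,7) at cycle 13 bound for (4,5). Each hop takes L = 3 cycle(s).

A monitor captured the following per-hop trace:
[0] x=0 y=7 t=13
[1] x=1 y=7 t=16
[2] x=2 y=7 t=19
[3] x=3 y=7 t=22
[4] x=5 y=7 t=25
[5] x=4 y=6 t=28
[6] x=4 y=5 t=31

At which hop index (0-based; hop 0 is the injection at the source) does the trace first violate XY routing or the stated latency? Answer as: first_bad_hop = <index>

  1: Δx=+1 Δy=+0 Δt=3 [ok]
  2: Δx=+1 Δy=+0 Δt=3 [ok]
  3: Δx=+1 Δy=+0 Δt=3 [ok]
  4: Δx=+2 Δy=+0 Δt=3 [BAD: non-unit step]

first_bad_hop = 4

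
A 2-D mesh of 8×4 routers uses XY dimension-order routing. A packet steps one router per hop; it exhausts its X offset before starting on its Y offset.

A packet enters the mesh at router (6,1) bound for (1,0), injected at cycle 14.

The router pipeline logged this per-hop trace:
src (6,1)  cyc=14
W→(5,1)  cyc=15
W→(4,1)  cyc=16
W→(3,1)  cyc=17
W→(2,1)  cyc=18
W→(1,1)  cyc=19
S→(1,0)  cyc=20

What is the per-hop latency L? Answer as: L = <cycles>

L = 1

From hop 0 (14) to hop 1 (15): +1 cycles.
That increment is L by definition: L = 1.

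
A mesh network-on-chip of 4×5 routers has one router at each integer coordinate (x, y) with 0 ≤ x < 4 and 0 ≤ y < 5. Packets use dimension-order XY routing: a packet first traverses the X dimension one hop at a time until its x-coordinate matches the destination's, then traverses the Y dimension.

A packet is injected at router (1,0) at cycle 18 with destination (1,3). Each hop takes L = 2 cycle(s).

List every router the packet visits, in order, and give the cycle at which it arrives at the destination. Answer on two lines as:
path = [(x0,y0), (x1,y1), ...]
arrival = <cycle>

path = [(1,0), (1,1), (1,2), (1,3)]
arrival = 24

src (1,0)  cyc=18
N→(1,1)  cyc=20
N→(1,2)  cyc=22
N→(1,3)  cyc=24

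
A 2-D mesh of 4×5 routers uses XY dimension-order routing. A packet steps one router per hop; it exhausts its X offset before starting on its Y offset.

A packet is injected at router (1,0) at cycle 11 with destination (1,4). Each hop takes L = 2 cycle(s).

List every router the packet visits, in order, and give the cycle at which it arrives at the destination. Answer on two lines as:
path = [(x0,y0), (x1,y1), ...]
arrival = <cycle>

path = [(1,0), (1,1), (1,2), (1,3), (1,4)]
arrival = 19

  0. router=(1,0) cycle=11 (inject)
  1. router=(1,1) cycle=13 dir=N
  2. router=(1,2) cycle=15 dir=N
  3. router=(1,3) cycle=17 dir=N
  4. router=(1,4) cycle=19 dir=N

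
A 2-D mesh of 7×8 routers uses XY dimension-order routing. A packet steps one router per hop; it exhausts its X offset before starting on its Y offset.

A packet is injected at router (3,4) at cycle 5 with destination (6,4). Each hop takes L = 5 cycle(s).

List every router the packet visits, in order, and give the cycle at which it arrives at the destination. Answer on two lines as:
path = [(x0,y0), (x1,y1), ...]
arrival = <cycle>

path = [(3,4), (4,4), (5,4), (6,4)]
arrival = 20

t=5: at (3,4)
t=10: at (4,4) after E
t=15: at (5,4) after E
t=20: at (6,4) after E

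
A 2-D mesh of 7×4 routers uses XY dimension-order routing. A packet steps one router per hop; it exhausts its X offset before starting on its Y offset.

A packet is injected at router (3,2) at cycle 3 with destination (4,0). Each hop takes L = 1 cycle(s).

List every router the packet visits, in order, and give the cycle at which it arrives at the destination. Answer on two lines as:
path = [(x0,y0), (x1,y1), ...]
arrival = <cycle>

[0] x=3 y=2 t=3
[1] x=4 y=2 t=4 →E
[2] x=4 y=1 t=5 →S
[3] x=4 y=0 t=6 →S

path = [(3,2), (4,2), (4,1), (4,0)]
arrival = 6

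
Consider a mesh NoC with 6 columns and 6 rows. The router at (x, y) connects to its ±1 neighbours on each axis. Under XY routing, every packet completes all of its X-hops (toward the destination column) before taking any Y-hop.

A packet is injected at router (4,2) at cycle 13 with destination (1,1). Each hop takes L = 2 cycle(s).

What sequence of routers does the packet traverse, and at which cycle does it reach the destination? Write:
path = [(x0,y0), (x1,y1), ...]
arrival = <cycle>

path = [(4,2), (3,2), (2,2), (1,2), (1,1)]
arrival = 21

src (4,2)  cyc=13
W→(3,2)  cyc=15
W→(2,2)  cyc=17
W→(1,2)  cyc=19
S→(1,1)  cyc=21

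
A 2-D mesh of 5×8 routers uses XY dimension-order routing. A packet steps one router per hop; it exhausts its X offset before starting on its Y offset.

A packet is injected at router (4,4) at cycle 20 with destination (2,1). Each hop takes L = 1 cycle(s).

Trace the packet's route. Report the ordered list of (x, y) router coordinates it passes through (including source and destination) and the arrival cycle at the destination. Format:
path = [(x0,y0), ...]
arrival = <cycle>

path = [(4,4), (3,4), (2,4), (2,3), (2,2), (2,1)]
arrival = 25

  0. router=(4,4) cycle=20 (inject)
  1. router=(3,4) cycle=21 dir=W
  2. router=(2,4) cycle=22 dir=W
  3. router=(2,3) cycle=23 dir=S
  4. router=(2,2) cycle=24 dir=S
  5. router=(2,1) cycle=25 dir=S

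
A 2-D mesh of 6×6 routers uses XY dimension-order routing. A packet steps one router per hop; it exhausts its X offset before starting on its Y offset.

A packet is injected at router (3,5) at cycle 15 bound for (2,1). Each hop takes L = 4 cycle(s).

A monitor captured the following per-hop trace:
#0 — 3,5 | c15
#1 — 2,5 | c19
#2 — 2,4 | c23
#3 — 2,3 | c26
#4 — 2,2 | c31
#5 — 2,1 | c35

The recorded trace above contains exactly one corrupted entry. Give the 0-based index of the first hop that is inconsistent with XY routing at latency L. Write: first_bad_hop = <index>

first_bad_hop = 3

hop 1: step (-1,+0), +4 cyc — ok
hop 2: step (+0,-1), +4 cyc — ok
hop 3: step (+0,-1), +3 cyc — BAD: Δcyc=3≠L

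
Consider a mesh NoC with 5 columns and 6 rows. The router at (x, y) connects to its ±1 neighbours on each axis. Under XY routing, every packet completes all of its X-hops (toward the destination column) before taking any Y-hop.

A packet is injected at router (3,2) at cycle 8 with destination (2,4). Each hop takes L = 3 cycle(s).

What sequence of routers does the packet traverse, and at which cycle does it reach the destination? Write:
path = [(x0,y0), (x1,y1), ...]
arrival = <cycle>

[0] x=3 y=2 t=8
[1] x=2 y=2 t=11 →W
[2] x=2 y=3 t=14 →N
[3] x=2 y=4 t=17 →N

path = [(3,2), (2,2), (2,3), (2,4)]
arrival = 17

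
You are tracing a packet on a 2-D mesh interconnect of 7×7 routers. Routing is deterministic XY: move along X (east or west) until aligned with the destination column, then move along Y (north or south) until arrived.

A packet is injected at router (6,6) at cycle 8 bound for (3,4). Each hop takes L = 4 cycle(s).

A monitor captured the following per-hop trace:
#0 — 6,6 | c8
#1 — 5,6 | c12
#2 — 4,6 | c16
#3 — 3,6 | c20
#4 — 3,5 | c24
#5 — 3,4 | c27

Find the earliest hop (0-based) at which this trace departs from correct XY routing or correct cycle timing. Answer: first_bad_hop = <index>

hop 1: step (-1,+0), +4 cyc — ok
hop 2: step (-1,+0), +4 cyc — ok
hop 3: step (-1,+0), +4 cyc — ok
hop 4: step (+0,-1), +4 cyc — ok
hop 5: step (+0,-1), +3 cyc — BAD: Δcyc=3≠L

first_bad_hop = 5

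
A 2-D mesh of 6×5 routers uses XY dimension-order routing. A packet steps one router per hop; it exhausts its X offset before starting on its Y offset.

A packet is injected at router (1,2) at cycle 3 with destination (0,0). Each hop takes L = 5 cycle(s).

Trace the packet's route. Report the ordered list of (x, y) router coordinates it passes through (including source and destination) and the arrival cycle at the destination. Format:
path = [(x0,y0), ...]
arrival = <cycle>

path = [(1,2), (0,2), (0,1), (0,0)]
arrival = 18

#0 — 1,2 | c3
#1 — 0,2 | c8 | W
#2 — 0,1 | c13 | S
#3 — 0,0 | c18 | S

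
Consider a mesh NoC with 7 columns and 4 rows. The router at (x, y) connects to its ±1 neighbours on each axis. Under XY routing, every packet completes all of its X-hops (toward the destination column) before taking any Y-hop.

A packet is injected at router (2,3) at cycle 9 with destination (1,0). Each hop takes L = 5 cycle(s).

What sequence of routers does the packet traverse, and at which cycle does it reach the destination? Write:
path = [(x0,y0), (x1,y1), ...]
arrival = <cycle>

t=9: at (2,3)
t=14: at (1,3) after W
t=19: at (1,2) after S
t=24: at (1,1) after S
t=29: at (1,0) after S

path = [(2,3), (1,3), (1,2), (1,1), (1,0)]
arrival = 29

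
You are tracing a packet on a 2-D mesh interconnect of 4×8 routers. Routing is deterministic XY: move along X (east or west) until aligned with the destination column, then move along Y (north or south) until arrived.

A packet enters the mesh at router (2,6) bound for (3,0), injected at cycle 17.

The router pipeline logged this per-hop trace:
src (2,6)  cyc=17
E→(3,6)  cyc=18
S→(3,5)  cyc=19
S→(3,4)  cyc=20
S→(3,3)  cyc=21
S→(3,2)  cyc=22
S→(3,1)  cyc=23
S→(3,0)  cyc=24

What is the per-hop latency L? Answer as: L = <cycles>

L = 1

From hop 0 (17) to hop 1 (18): +1 cycles.
Each hop adds L, hence L = 1.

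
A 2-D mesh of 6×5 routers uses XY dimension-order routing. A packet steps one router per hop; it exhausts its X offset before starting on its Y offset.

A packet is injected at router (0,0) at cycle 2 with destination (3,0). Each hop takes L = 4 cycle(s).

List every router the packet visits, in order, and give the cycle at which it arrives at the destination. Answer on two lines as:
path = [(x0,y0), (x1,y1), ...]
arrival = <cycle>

[0] x=0 y=0 t=2
[1] x=1 y=0 t=6 →E
[2] x=2 y=0 t=10 →E
[3] x=3 y=0 t=14 →E

path = [(0,0), (1,0), (2,0), (3,0)]
arrival = 14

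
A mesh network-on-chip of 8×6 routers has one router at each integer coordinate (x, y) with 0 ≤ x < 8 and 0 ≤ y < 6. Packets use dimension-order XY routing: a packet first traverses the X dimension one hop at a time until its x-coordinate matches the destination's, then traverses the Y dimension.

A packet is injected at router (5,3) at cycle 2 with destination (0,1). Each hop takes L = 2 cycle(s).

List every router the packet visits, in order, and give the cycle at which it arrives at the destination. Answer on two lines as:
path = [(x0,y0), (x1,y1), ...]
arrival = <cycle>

  0. router=(5,3) cycle=2 (inject)
  1. router=(4,3) cycle=4 dir=W
  2. router=(3,3) cycle=6 dir=W
  3. router=(2,3) cycle=8 dir=W
  4. router=(1,3) cycle=10 dir=W
  5. router=(0,3) cycle=12 dir=W
  6. router=(0,2) cycle=14 dir=S
  7. router=(0,1) cycle=16 dir=S

path = [(5,3), (4,3), (3,3), (2,3), (1,3), (0,3), (0,2), (0,1)]
arrival = 16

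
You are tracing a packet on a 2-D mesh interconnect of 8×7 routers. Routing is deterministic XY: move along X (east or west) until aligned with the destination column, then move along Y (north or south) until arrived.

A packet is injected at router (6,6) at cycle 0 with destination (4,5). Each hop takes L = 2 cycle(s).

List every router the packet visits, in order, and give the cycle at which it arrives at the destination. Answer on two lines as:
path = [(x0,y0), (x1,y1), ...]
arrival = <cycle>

path = [(6,6), (5,6), (4,6), (4,5)]
arrival = 6

#0 — 6,6 | c0
#1 — 5,6 | c2 | W
#2 — 4,6 | c4 | W
#3 — 4,5 | c6 | S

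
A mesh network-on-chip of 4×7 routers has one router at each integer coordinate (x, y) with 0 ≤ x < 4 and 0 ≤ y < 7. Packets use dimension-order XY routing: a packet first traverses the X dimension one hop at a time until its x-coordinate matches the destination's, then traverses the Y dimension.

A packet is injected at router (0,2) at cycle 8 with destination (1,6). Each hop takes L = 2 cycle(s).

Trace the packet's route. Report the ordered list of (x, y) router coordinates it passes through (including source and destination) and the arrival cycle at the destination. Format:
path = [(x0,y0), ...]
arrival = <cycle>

[0] x=0 y=2 t=8
[1] x=1 y=2 t=10 →E
[2] x=1 y=3 t=12 →N
[3] x=1 y=4 t=14 →N
[4] x=1 y=5 t=16 →N
[5] x=1 y=6 t=18 →N

path = [(0,2), (1,2), (1,3), (1,4), (1,5), (1,6)]
arrival = 18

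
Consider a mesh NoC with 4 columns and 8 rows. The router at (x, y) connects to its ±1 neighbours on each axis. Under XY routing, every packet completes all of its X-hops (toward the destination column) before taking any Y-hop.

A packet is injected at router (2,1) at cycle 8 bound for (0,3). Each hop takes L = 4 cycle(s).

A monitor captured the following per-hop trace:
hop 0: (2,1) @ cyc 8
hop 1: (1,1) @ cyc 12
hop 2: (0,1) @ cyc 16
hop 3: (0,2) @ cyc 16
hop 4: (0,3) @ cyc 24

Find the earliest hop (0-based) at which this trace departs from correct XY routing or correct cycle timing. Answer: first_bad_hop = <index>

check 1→ d=(-1,0) cyc+4: ok
check 2→ d=(-1,0) cyc+4: ok
check 3→ d=(0,1) cyc+0: BAD: Δcyc=0≠L

first_bad_hop = 3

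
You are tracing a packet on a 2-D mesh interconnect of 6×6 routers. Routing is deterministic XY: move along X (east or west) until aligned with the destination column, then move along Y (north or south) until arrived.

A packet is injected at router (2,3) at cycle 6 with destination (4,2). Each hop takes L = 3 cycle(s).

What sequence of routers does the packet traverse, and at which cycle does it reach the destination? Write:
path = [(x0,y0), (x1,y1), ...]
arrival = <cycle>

path = [(2,3), (3,3), (4,3), (4,2)]
arrival = 15

#0 — 2,3 | c6
#1 — 3,3 | c9 | E
#2 — 4,3 | c12 | E
#3 — 4,2 | c15 | S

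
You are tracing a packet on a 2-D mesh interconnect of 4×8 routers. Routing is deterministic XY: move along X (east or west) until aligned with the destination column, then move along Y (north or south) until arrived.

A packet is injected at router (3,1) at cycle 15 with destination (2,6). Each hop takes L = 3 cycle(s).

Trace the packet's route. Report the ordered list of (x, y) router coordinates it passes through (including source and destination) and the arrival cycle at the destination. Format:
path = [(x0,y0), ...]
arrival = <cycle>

path = [(3,1), (2,1), (2,2), (2,3), (2,4), (2,5), (2,6)]
arrival = 33

hop 0: (3,1) @ cyc 15
hop 1: (2,1) @ cyc 18  [W]
hop 2: (2,2) @ cyc 21  [N]
hop 3: (2,3) @ cyc 24  [N]
hop 4: (2,4) @ cyc 27  [N]
hop 5: (2,5) @ cyc 30  [N]
hop 6: (2,6) @ cyc 33  [N]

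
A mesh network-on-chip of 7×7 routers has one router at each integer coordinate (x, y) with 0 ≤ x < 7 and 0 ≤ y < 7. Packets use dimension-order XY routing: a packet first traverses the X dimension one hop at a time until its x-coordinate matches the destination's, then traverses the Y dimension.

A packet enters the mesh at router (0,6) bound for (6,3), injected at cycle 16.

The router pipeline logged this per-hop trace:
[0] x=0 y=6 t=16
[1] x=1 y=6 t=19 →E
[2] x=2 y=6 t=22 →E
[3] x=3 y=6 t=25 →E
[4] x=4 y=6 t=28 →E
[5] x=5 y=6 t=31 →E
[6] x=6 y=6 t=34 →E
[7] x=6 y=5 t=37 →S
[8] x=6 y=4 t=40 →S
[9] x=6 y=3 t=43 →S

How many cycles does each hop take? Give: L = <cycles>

From hop 0 (16) to hop 1 (19): +3 cycles.
One hop costs L cycles, so L = 3.

L = 3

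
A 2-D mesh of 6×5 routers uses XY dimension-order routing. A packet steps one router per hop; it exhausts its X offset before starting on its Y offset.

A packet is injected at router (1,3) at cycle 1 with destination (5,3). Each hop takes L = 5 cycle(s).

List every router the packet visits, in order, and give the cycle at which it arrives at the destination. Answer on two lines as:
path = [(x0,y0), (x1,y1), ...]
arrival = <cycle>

hop 0: (1,3) @ cyc 1
hop 1: (2,3) @ cyc 6  [E]
hop 2: (3,3) @ cyc 11  [E]
hop 3: (4,3) @ cyc 16  [E]
hop 4: (5,3) @ cyc 21  [E]

path = [(1,3), (2,3), (3,3), (4,3), (5,3)]
arrival = 21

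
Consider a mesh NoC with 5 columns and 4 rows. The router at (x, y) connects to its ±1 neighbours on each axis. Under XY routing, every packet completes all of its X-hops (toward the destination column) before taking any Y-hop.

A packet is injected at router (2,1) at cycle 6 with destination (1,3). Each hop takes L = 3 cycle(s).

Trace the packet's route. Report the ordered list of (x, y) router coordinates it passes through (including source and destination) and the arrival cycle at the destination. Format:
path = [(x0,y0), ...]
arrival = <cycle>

t=6: at (2,1)
t=9: at (1,1) after W
t=12: at (1,2) after N
t=15: at (1,3) after N

path = [(2,1), (1,1), (1,2), (1,3)]
arrival = 15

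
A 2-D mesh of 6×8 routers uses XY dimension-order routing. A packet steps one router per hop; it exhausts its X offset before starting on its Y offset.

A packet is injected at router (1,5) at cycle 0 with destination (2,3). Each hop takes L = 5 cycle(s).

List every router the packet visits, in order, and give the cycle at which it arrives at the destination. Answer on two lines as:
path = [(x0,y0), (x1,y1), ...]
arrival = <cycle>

[0] x=1 y=5 t=0
[1] x=2 y=5 t=5 →E
[2] x=2 y=4 t=10 →S
[3] x=2 y=3 t=15 →S

path = [(1,5), (2,5), (2,4), (2,3)]
arrival = 15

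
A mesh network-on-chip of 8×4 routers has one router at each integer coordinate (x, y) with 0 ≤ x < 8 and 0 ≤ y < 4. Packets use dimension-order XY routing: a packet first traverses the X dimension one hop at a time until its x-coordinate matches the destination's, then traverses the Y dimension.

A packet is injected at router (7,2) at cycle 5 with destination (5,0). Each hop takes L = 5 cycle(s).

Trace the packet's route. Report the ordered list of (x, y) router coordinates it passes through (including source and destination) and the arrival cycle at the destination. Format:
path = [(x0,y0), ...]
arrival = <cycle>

[0] x=7 y=2 t=5
[1] x=6 y=2 t=10 →W
[2] x=5 y=2 t=15 →W
[3] x=5 y=1 t=20 →S
[4] x=5 y=0 t=25 →S

path = [(7,2), (6,2), (5,2), (5,1), (5,0)]
arrival = 25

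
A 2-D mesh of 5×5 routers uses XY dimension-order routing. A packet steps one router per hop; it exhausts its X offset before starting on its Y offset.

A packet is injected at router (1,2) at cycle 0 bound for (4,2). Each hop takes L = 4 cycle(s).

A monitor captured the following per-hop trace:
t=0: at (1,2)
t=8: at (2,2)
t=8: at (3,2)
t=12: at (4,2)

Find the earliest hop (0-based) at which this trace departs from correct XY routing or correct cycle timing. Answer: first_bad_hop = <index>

hop 1: step (+1,+0), +8 cyc — BAD: Δcyc=8≠L

first_bad_hop = 1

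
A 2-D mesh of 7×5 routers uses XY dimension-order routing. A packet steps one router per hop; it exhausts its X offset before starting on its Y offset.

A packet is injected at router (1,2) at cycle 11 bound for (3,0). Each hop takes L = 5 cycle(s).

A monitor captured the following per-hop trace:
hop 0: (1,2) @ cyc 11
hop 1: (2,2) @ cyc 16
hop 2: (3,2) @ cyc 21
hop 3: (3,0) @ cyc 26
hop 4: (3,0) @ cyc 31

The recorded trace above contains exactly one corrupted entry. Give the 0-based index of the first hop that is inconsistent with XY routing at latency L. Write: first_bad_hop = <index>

first_bad_hop = 3

[1] (+1,+0) / 5c ⇒ ok
[2] (+1,+0) / 5c ⇒ ok
[3] (+0,-2) / 5c ⇒ BAD: non-unit step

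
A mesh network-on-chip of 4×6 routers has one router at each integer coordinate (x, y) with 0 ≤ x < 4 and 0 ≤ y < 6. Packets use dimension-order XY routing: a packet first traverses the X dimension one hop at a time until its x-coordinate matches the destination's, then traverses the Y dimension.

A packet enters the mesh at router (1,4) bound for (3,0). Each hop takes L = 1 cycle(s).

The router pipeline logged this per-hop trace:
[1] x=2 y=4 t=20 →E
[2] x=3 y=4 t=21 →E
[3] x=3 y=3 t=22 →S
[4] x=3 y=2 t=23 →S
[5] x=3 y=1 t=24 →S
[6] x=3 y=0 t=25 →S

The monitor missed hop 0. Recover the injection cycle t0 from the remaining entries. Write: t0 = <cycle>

t0 = 19

cyc[1] = 20 and cyc[k] = t0 + k·L for every k.
Therefore t0 = 20 − L = 19.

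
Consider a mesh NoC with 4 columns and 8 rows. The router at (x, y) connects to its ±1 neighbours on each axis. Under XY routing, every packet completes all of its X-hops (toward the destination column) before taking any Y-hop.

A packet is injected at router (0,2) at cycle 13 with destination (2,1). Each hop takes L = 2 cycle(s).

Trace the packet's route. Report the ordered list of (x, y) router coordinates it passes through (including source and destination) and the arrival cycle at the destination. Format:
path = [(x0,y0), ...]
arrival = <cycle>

path = [(0,2), (1,2), (2,2), (2,1)]
arrival = 19

[0] x=0 y=2 t=13
[1] x=1 y=2 t=15 →E
[2] x=2 y=2 t=17 →E
[3] x=2 y=1 t=19 →S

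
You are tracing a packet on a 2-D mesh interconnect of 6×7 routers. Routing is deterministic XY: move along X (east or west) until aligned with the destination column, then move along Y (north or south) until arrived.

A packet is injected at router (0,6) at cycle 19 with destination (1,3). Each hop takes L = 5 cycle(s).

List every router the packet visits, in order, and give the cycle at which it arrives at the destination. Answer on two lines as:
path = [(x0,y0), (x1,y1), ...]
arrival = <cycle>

path = [(0,6), (1,6), (1,5), (1,4), (1,3)]
arrival = 39

  0. router=(0,6) cycle=19 (inject)
  1. router=(1,6) cycle=24 dir=E
  2. router=(1,5) cycle=29 dir=S
  3. router=(1,4) cycle=34 dir=S
  4. router=(1,3) cycle=39 dir=S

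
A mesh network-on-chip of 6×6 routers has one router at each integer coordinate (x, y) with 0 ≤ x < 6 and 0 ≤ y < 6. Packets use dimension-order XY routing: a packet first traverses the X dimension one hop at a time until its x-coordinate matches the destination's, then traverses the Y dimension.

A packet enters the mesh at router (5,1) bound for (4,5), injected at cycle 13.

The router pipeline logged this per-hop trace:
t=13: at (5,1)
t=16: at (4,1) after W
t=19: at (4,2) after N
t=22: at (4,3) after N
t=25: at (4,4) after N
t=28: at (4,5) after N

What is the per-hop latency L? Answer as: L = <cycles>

cyc[1] − cyc[0] = 16 − 13 = 3.
Per-hop latency L = Δcyc = 3.

L = 3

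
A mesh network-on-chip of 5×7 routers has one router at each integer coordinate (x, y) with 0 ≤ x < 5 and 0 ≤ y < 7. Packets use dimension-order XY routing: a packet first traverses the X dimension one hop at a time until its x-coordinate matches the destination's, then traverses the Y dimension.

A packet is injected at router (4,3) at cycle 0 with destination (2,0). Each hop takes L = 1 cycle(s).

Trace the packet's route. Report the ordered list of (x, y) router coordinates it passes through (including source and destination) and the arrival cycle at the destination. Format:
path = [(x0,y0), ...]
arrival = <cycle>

src (4,3)  cyc=0
W→(3,3)  cyc=1
W→(2,3)  cyc=2
S→(2,2)  cyc=3
S→(2,1)  cyc=4
S→(2,0)  cyc=5

path = [(4,3), (3,3), (2,3), (2,2), (2,1), (2,0)]
arrival = 5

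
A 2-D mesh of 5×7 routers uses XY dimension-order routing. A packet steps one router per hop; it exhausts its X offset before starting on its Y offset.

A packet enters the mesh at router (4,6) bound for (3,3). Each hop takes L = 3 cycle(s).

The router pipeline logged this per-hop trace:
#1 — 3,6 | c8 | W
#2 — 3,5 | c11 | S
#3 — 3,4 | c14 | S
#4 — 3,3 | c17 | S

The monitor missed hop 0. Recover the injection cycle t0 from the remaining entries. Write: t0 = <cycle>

The first recorded entry is hop 1 at cycle 8.
t0 = cyc[1] − L = 8 − 3 = 5.

t0 = 5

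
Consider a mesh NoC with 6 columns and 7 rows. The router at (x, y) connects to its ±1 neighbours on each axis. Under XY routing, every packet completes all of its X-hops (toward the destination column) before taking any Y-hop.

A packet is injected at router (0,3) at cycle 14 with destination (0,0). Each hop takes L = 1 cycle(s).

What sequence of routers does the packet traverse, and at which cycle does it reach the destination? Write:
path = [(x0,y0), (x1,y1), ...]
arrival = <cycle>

path = [(0,3), (0,2), (0,1), (0,0)]
arrival = 17

t=14: at (0,3)
t=15: at (0,2) after S
t=16: at (0,1) after S
t=17: at (0,0) after S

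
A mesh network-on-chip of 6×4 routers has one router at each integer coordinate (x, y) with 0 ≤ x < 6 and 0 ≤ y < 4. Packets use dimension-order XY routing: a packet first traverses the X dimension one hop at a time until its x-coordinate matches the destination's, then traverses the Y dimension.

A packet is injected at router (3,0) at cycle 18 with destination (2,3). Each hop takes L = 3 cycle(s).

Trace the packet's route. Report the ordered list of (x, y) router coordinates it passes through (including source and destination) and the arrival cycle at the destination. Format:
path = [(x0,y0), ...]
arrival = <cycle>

[0] x=3 y=0 t=18
[1] x=2 y=0 t=21 →W
[2] x=2 y=1 t=24 →N
[3] x=2 y=2 t=27 →N
[4] x=2 y=3 t=30 →N

path = [(3,0), (2,0), (2,1), (2,2), (2,3)]
arrival = 30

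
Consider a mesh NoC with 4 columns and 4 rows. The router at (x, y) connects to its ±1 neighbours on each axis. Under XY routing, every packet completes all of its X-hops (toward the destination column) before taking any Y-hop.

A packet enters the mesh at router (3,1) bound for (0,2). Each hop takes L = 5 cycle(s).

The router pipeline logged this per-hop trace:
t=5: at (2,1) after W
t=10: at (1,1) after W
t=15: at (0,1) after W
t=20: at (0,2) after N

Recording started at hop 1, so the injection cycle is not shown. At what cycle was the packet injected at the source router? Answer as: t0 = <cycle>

At hop 1 the cycle is 5; in general cyc_k = t0 + kL.
Subtract one hop: t0 = 5 − 5 = 0.

t0 = 0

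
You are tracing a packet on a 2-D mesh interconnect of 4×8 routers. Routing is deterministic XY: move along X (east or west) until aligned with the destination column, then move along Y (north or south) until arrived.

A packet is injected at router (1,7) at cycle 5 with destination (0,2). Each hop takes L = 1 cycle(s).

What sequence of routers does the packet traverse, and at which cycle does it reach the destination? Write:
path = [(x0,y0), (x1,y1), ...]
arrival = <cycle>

hop 0: (1,7) @ cyc 5
hop 1: (0,7) @ cyc 6  [W]
hop 2: (0,6) @ cyc 7  [S]
hop 3: (0,5) @ cyc 8  [S]
hop 4: (0,4) @ cyc 9  [S]
hop 5: (0,3) @ cyc 10  [S]
hop 6: (0,2) @ cyc 11  [S]

path = [(1,7), (0,7), (0,6), (0,5), (0,4), (0,3), (0,2)]
arrival = 11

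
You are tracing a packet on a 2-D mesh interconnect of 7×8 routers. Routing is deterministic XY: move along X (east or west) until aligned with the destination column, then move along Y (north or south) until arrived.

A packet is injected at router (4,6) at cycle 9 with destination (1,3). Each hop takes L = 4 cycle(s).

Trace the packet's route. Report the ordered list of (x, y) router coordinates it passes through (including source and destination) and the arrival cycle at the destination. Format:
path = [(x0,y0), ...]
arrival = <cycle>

path = [(4,6), (3,6), (2,6), (1,6), (1,5), (1,4), (1,3)]
arrival = 33

src (4,6)  cyc=9
W→(3,6)  cyc=13
W→(2,6)  cyc=17
W→(1,6)  cyc=21
S→(1,5)  cyc=25
S→(1,4)  cyc=29
S→(1,3)  cyc=33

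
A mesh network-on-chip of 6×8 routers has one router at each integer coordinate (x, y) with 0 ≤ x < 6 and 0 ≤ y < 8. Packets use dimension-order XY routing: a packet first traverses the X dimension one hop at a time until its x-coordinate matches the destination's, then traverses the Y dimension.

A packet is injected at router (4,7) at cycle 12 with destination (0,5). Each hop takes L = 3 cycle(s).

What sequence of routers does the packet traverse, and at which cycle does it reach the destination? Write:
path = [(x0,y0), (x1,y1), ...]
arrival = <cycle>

path = [(4,7), (3,7), (2,7), (1,7), (0,7), (0,6), (0,5)]
arrival = 30

#0 — 4,7 | c12
#1 — 3,7 | c15 | W
#2 — 2,7 | c18 | W
#3 — 1,7 | c21 | W
#4 — 0,7 | c24 | W
#5 — 0,6 | c27 | S
#6 — 0,5 | c30 | S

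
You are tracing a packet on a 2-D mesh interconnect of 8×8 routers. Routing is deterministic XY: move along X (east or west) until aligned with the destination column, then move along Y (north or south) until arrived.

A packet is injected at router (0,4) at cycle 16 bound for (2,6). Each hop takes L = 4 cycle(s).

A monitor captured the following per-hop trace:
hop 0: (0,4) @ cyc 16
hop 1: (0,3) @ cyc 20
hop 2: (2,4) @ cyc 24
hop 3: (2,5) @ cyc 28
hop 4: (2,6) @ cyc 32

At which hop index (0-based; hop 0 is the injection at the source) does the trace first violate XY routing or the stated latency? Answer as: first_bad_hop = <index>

first_bad_hop = 1

hop 1: step (+0,-1), +4 cyc — BAD: Y-move but x=0≠2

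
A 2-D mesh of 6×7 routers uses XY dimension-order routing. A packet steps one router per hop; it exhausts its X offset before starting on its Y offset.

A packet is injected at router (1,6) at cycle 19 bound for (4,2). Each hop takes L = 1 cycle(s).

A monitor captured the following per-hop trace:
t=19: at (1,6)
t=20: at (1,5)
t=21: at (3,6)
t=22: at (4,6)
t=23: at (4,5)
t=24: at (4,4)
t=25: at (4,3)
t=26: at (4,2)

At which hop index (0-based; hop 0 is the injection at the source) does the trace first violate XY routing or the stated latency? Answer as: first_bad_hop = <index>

first_bad_hop = 1

check 1→ d=(0,-1) cyc+1: BAD: Y-move but x=1≠4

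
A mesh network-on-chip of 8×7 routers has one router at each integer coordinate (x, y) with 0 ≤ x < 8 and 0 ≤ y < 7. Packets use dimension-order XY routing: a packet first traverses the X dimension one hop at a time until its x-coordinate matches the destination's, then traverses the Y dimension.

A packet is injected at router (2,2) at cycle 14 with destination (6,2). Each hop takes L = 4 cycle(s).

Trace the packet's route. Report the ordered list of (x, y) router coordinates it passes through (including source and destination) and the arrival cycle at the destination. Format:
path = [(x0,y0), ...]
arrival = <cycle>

  0. router=(2,2) cycle=14 (inject)
  1. router=(3,2) cycle=18 dir=E
  2. router=(4,2) cycle=22 dir=E
  3. router=(5,2) cycle=26 dir=E
  4. router=(6,2) cycle=30 dir=E

path = [(2,2), (3,2), (4,2), (5,2), (6,2)]
arrival = 30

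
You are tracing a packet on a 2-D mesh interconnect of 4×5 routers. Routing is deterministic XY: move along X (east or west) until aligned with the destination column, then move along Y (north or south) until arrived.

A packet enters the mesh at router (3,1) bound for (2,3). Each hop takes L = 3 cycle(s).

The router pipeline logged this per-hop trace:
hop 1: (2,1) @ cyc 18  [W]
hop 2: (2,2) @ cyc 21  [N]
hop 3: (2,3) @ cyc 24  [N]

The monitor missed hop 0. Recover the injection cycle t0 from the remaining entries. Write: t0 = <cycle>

Hop 1 reached at cycle 18; hop k is at t0 + k·L.
Subtract one hop: t0 = 18 − 3 = 15.

t0 = 15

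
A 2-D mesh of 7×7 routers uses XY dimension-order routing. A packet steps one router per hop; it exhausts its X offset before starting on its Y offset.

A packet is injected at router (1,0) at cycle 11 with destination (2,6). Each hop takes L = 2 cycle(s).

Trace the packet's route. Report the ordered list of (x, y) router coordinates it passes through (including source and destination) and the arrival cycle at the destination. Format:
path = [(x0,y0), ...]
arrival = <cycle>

path = [(1,0), (2,0), (2,1), (2,2), (2,3), (2,4), (2,5), (2,6)]
arrival = 25

  0. router=(1,0) cycle=11 (inject)
  1. router=(2,0) cycle=13 dir=E
  2. router=(2,1) cycle=15 dir=N
  3. router=(2,2) cycle=17 dir=N
  4. router=(2,3) cycle=19 dir=N
  5. router=(2,4) cycle=21 dir=N
  6. router=(2,5) cycle=23 dir=N
  7. router=(2,6) cycle=25 dir=N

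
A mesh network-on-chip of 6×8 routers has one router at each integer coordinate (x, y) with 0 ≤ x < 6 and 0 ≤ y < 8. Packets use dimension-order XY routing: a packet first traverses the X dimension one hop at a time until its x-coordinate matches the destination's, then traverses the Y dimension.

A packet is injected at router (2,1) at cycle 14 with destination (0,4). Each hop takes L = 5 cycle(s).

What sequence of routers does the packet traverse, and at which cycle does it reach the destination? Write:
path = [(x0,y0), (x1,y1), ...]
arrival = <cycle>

  0. router=(2,1) cycle=14 (inject)
  1. router=(1,1) cycle=19 dir=W
  2. router=(0,1) cycle=24 dir=W
  3. router=(0,2) cycle=29 dir=N
  4. router=(0,3) cycle=34 dir=N
  5. router=(0,4) cycle=39 dir=N

path = [(2,1), (1,1), (0,1), (0,2), (0,3), (0,4)]
arrival = 39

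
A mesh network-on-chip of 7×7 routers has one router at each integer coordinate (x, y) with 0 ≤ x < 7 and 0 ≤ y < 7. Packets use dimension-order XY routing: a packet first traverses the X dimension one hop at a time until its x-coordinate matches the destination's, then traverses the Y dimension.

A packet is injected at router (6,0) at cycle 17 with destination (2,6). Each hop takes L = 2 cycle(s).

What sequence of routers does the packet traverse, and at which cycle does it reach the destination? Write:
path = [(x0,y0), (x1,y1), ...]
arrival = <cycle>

path = [(6,0), (5,0), (4,0), (3,0), (2,0), (2,1), (2,2), (2,3), (2,4), (2,5), (2,6)]
arrival = 37

src (6,0)  cyc=17
W→(5,0)  cyc=19
W→(4,0)  cyc=21
W→(3,0)  cyc=23
W→(2,0)  cyc=25
N→(2,1)  cyc=27
N→(2,2)  cyc=29
N→(2,3)  cyc=31
N→(2,4)  cyc=33
N→(2,5)  cyc=35
N→(2,6)  cyc=37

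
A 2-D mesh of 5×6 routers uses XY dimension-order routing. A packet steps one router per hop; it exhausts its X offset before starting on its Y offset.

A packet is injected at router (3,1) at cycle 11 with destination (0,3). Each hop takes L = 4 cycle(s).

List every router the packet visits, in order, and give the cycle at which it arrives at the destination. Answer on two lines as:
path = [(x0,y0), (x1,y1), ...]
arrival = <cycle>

path = [(3,1), (2,1), (1,1), (0,1), (0,2), (0,3)]
arrival = 31

[0] x=3 y=1 t=11
[1] x=2 y=1 t=15 →W
[2] x=1 y=1 t=19 →W
[3] x=0 y=1 t=23 →W
[4] x=0 y=2 t=27 →N
[5] x=0 y=3 t=31 →N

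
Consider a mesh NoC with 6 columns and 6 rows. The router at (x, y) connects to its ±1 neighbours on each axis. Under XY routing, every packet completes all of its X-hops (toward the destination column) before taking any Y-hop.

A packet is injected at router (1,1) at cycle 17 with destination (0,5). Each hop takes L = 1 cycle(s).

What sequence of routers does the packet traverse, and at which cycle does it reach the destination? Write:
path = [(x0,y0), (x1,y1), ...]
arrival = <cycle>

path = [(1,1), (0,1), (0,2), (0,3), (0,4), (0,5)]
arrival = 22

hop 0: (1,1) @ cyc 17
hop 1: (0,1) @ cyc 18  [W]
hop 2: (0,2) @ cyc 19  [N]
hop 3: (0,3) @ cyc 20  [N]
hop 4: (0,4) @ cyc 21  [N]
hop 5: (0,5) @ cyc 22  [N]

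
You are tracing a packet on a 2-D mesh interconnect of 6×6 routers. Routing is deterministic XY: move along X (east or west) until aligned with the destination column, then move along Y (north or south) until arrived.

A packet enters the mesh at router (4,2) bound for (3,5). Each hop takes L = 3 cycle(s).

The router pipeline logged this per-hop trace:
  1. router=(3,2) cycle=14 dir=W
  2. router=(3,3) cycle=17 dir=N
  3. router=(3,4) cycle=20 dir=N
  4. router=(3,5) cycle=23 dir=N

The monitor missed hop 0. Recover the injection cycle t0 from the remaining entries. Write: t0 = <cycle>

At hop 1 the cycle is 14; in general cyc_k = t0 + kL.
So t0 = 14 − 1·3 = 11.

t0 = 11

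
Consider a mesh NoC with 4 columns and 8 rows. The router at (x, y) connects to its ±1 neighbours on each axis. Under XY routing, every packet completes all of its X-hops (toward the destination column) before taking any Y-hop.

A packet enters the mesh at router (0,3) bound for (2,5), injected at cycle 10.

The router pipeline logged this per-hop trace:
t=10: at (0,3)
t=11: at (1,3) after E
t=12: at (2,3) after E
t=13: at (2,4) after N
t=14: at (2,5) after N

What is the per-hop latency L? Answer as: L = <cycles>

L = 1

Δcyc across hop 0→1: 11 − 10 = 1.
One hop costs L cycles, so L = 1.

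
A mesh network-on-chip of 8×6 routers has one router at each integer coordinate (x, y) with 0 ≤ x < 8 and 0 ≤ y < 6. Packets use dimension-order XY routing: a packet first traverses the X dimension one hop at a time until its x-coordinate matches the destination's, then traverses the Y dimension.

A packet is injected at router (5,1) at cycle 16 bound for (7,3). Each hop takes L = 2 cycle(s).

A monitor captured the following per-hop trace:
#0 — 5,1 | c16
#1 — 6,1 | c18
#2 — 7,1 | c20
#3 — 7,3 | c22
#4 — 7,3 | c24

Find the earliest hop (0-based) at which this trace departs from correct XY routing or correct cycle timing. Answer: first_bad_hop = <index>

  1: Δx=+1 Δy=+0 Δt=2 [ok]
  2: Δx=+1 Δy=+0 Δt=2 [ok]
  3: Δx=+0 Δy=+2 Δt=2 [BAD: non-unit step]

first_bad_hop = 3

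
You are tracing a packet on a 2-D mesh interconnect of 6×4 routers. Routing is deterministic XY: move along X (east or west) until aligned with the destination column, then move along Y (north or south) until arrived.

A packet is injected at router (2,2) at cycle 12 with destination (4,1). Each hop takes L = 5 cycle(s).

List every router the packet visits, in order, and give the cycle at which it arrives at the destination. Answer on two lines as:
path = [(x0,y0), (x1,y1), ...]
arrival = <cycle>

#0 — 2,2 | c12
#1 — 3,2 | c17 | E
#2 — 4,2 | c22 | E
#3 — 4,1 | c27 | S

path = [(2,2), (3,2), (4,2), (4,1)]
arrival = 27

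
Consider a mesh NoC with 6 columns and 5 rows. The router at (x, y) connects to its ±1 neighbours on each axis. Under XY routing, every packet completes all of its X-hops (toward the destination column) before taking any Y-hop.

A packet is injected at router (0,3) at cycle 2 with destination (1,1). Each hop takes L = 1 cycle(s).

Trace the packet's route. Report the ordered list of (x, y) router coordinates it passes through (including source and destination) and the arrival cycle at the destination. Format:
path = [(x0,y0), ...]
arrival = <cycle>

  0. router=(0,3) cycle=2 (inject)
  1. router=(1,3) cycle=3 dir=E
  2. router=(1,2) cycle=4 dir=S
  3. router=(1,1) cycle=5 dir=S

path = [(0,3), (1,3), (1,2), (1,1)]
arrival = 5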